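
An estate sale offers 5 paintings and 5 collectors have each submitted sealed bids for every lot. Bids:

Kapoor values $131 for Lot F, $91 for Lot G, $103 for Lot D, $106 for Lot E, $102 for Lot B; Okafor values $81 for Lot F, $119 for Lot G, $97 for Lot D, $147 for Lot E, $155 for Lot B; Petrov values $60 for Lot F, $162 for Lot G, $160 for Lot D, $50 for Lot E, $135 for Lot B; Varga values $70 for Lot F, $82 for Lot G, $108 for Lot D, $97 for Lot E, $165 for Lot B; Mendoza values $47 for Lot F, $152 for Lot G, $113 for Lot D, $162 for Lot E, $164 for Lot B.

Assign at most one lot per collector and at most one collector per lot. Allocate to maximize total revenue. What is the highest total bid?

Treat this as an assignment problem: match each collector to one lot.
Optimal: Kapoor→Lot F ($131), Okafor→Lot E ($147), Petrov→Lot D ($160), Varga→Lot B ($165), Mendoza→Lot G ($152) — total 131+147+160+165+152 = $755.
Row-greedy (each collector in turn takes its best remaining lot) gives $718, worse by 37.
Next-best assignment: Kapoor→Lot F, Okafor→Lot G, Petrov→Lot D, Varga→Lot B, Mendoza→Lot E = $737.
Checked against all permutations: $755 is optimal.

Maximum total: $755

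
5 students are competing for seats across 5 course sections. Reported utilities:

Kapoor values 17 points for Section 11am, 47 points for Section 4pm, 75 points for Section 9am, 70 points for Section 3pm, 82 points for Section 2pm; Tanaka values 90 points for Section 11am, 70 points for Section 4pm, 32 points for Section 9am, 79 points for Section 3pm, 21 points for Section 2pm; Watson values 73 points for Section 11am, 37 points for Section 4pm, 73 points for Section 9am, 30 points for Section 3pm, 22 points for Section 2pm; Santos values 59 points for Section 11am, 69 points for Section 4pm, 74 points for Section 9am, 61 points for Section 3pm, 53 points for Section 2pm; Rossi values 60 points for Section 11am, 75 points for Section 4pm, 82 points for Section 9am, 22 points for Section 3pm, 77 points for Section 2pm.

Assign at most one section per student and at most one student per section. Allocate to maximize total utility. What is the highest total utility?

Maximum total: 385 points

Optimal: Kapoor→Section 2pm (82 points), Tanaka→Section 3pm (79 points), Watson→Section 11am (73 points), Santos→Section 4pm (69 points), Rossi→Section 9am (82 points) — total 82+79+73+69+82 = 385 points.
Max-entry greedy (repeatedly take the single best remaining cell) gives 353 points, worse by 32.
Next-best assignment: Kapoor→Section 2pm, Tanaka→Section 3pm, Watson→Section 11am, Santos→Section 9am, Rossi→Section 4pm = 383 points.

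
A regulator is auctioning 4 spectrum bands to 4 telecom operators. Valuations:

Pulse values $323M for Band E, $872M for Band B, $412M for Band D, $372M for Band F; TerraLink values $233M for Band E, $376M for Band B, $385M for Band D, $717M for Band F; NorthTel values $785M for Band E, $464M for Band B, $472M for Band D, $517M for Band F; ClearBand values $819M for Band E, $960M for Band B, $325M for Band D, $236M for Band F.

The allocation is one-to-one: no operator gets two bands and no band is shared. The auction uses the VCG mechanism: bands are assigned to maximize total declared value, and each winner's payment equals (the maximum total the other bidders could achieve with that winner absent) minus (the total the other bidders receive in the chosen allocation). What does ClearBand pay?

Efficient allocation: Pulse→Band B ($872M), TerraLink→Band F ($717M), NorthTel→Band D ($472M), ClearBand→Band E ($819M); total welfare W = $2880M.
ClearBand receives Band E at value $819M, so the others get W − 819 = $2061M.
Without ClearBand: best allocation of the remaining 3 bidders over all 4 bands is Pulse→Band B ($872M), TerraLink→Band F ($717M), NorthTel→Band E ($785M), total $2374M.
VCG payment = (others' best without ClearBand) − (others' welfare with ClearBand) = 2374 − 2061 = $313M.

ClearBand pays $313M.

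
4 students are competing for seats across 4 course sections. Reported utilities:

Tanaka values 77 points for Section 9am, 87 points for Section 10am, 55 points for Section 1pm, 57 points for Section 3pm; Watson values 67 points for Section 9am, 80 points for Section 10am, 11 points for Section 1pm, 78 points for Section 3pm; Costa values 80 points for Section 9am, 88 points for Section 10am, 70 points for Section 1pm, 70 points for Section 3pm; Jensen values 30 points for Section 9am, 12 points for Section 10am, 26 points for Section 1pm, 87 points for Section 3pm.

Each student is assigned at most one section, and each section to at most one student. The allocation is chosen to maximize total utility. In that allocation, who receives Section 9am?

Tanaka receives Section 9am.

Optimal: Tanaka→Section 9am (77 points), Watson→Section 10am (80 points), Costa→Section 1pm (70 points), Jensen→Section 3pm (87 points) — total 77+80+70+87 = 314 points.
Row-greedy (each student in turn takes its best remaining section) gives 271 points, worse by 43.
Every other assignment is strictly worse.
Tanaka's own top section is Section 10am (87 points), but forcing Tanaka→Section 10am and reassigning the rest optimally gives only 311 points — worse by 3.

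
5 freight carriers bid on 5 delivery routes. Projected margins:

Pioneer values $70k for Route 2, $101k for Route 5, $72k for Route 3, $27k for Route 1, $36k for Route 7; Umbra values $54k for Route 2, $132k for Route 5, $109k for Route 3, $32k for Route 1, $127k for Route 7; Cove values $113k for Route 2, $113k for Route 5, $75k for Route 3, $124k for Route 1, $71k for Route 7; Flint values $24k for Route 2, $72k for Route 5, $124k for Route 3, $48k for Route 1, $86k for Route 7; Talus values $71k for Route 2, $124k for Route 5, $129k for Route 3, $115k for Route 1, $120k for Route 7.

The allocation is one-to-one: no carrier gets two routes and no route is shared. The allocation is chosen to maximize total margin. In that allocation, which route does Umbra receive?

Umbra receives Route 7.

Treat this as an assignment problem: match each carrier to one route.
Optimal: Pioneer→Route 5 ($101k), Umbra→Route 7 ($127k), Cove→Route 2 ($113k), Flint→Route 3 ($124k), Talus→Route 1 ($115k) — total 101+127+113+124+115 = $580k.
Every other assignment is strictly worse.
Umbra's own top route is Route 5 ($132k), but forcing Umbra→Route 5 and reassigning the rest optimally gives only $570k — worse by 10.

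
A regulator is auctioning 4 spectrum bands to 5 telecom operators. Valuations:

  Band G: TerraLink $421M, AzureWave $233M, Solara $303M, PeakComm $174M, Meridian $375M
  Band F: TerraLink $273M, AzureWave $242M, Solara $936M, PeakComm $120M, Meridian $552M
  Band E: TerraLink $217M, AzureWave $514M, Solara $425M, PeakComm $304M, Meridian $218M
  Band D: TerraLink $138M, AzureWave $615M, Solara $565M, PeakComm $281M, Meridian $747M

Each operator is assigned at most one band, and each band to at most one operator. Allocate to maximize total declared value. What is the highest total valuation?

Optimal: TerraLink→Band G ($421M), Solara→Band F ($936M), AzureWave→Band E ($514M), Meridian→Band D ($747M) — total 421+936+514+747 = $2618M.
Row-greedy (each operator in turn takes its best remaining band) gives $2276M, worse by 342.
Swapping Solara↔AzureWave (Solara→Band E $425M, AzureWave→Band F $242M) loses 783.

Max total: $2618M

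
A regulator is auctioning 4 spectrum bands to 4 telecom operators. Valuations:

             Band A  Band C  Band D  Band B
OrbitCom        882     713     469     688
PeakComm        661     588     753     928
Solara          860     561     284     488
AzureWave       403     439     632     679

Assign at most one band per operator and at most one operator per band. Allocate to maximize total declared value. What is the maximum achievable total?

Max total: $3133M

Optimal: OrbitCom→Band C ($713M), PeakComm→Band B ($928M), Solara→Band A ($860M), AzureWave→Band D ($632M) — total 713+928+860+632 = $3133M.
Row-greedy (each operator in turn takes its best remaining band) gives $3003M, worse by 130.
Next-best assignment: OrbitCom→Band C, PeakComm→Band D, Solara→Band A, AzureWave→Band B = $3005M.
Swapping Solara↔OrbitCom (Solara→Band C $561M, OrbitCom→Band A $882M) loses 130.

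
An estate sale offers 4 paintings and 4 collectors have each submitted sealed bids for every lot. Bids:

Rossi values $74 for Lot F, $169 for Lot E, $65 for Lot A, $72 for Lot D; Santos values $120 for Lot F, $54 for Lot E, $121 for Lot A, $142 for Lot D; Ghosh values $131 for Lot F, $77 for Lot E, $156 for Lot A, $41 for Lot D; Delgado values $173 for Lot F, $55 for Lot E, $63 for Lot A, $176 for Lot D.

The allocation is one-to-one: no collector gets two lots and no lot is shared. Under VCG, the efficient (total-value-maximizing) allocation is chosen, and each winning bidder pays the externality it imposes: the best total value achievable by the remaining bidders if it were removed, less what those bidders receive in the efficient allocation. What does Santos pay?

Santos pays $3.

Efficient allocation: Rossi→Lot E ($169), Santos→Lot D ($142), Ghosh→Lot A ($156), Delgado→Lot F ($173); total welfare W = $640.
Santos receives Lot D at value $142, so the others get W − 142 = $498.
Without Santos: best allocation of the remaining 3 bidders over all 4 lots is Rossi→Lot E ($169), Ghosh→Lot A ($156), Delgado→Lot D ($176), total $501.
VCG payment = (others' best without Santos) − (others' welfare with Santos) = 501 − 498 = $3.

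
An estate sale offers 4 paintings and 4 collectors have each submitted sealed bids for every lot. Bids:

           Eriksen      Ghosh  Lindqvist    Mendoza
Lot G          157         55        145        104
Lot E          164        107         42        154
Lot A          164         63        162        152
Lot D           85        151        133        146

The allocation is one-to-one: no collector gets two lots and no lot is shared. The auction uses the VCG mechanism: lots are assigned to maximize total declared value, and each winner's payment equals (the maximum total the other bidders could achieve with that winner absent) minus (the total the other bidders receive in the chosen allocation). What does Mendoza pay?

Efficient allocation: Eriksen→Lot G ($157), Ghosh→Lot D ($151), Lindqvist→Lot A ($162), Mendoza→Lot E ($154); total welfare W = $624.
Mendoza receives Lot E at value $154, so the others get W − 154 = $470.
Without Mendoza: best allocation of the remaining 3 bidders over all 4 lots is Eriksen→Lot E ($164), Ghosh→Lot D ($151), Lindqvist→Lot A ($162), total $477.
VCG payment = (others' best without Mendoza) − (others' welfare with Mendoza) = 477 − 470 = $7.

Mendoza pays $7.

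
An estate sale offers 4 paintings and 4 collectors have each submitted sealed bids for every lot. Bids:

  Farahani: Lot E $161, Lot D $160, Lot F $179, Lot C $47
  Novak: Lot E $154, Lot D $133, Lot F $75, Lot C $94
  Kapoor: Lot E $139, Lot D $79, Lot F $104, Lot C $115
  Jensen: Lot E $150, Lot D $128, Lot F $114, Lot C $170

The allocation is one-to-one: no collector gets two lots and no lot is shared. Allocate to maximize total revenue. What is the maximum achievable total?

Maximum total: $621

Optimal: Farahani→Lot F ($179), Novak→Lot D ($133), Kapoor→Lot E ($139), Jensen→Lot C ($170) — total 179+133+139+170 = $621.
Every other assignment is strictly worse.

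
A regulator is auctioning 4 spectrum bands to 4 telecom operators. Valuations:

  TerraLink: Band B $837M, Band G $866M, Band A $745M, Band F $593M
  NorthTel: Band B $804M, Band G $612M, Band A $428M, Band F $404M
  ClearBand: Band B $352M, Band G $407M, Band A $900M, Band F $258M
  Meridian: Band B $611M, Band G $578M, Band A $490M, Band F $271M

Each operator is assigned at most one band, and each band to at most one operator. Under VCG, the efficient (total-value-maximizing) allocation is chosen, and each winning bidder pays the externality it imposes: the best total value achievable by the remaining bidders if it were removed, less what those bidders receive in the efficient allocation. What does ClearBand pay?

Efficient allocation: TerraLink→Band F ($593M), NorthTel→Band B ($804M), ClearBand→Band A ($900M), Meridian→Band G ($578M); total welfare W = $2875M.
ClearBand receives Band A at value $900M, so the others get W − 900 = $1975M.
Without ClearBand: best allocation of the remaining 3 bidders over all 4 bands is TerraLink→Band G ($866M), NorthTel→Band B ($804M), Meridian→Band A ($490M), total $2160M.
VCG payment = (others' best without ClearBand) − (others' welfare with ClearBand) = 2160 − 1975 = $185M.

ClearBand pays $185M.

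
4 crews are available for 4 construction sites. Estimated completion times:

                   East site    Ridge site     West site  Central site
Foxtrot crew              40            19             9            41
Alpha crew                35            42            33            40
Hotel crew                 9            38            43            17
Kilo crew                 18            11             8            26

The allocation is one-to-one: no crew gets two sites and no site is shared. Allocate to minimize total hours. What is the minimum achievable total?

Minimum total: 69 hours

Optimal: Foxtrot crew→West site (9 hours), Alpha crew→Central site (40 hours), Hotel crew→East site (9 hours), Kilo crew→Ridge site (11 hours) — total 9+40+9+11 = 69 hours.
Row-greedy (each crew in turn takes its cheapest remaining site) gives 72 hours, worse by 3.
Swapping Kilo crew↔Alpha crew (Kilo crew→Central site 26 hours, Alpha crew→Ridge site 42 hours) adds 17.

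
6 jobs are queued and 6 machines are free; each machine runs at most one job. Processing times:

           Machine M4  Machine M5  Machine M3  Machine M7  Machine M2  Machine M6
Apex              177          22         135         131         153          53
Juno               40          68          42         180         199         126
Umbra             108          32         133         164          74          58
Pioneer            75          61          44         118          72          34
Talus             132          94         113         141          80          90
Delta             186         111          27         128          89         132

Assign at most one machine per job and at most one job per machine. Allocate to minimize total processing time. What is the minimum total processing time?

Treat this as an assignment problem: match each job to one machine.
Optimal: Apex→Machine M5 (22 min), Juno→Machine M4 (40 min), Umbra→Machine M2 (74 min), Pioneer→Machine M6 (34 min), Talus→Machine M7 (141 min), Delta→Machine M3 (27 min) — total 22+40+74+34+141+27 = 338 min.
Column-greedy (each machine in turn goes to its cheapest remaining job) gives 371 min, worse by 33.
Next-best assignment: Apex→Machine M7, Juno→Machine M4, Umbra→Machine M5, Pioneer→Machine M6, Talus→Machine M2, Delta→Machine M3 = 344 min.
Checked against all permutations: 338 min is optimal.

Min total: 338 min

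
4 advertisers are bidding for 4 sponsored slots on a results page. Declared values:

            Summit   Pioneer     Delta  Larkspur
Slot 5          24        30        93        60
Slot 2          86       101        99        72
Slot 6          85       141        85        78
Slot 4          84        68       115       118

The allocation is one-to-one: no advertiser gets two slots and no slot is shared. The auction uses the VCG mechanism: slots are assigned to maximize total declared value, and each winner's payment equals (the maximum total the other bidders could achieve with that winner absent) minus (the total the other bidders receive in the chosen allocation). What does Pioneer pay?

Pioneer pays $5.

Efficient allocation: Summit→Slot 2 ($86), Pioneer→Slot 6 ($141), Delta→Slot 5 ($93), Larkspur→Slot 4 ($118); total welfare W = $438.
Pioneer receives Slot 6 at value $141, so the others get W − 141 = $297.
Without Pioneer: best allocation of the remaining 3 bidders over all 4 slots is Summit→Slot 6 ($85), Delta→Slot 2 ($99), Larkspur→Slot 4 ($118), total $302.
VCG payment = (others' best without Pioneer) − (others' welfare with Pioneer) = 302 − 297 = $5.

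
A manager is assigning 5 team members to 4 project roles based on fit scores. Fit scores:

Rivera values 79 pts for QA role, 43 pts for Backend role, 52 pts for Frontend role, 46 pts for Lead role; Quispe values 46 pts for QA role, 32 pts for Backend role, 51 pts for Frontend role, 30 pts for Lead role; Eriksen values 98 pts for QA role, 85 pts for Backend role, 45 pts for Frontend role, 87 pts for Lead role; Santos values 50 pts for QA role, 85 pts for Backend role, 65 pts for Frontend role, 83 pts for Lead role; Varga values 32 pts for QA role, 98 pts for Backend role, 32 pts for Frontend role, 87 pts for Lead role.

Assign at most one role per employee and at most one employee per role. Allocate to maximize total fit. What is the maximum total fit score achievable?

Treat this as an assignment problem: match each employee to one role.
Optimal: Eriksen→QA role (98 pts), Varga→Backend role (98 pts), Rivera→Frontend role (52 pts), Santos→Lead role (83 pts) — total 98+98+52+83 = 331 pts.
Column-greedy (each role in turn goes to its best remaining employee) gives 307 pts, worse by 24.
Next-best assignment: Eriksen→QA role, Varga→Backend role, Quispe→Frontend role, Santos→Lead role = 330 pts.
Swapping Santos↔Eriksen (Santos→QA role 50 pts, Eriksen→Lead role 87 pts) loses 44.

Max total: 331 pts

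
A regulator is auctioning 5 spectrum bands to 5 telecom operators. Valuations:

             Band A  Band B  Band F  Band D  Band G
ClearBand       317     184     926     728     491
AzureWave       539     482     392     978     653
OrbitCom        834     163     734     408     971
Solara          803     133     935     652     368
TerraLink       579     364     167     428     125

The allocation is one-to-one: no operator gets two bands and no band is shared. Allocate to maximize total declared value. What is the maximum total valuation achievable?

Treat this as an assignment problem: match each operator to one band.
Optimal: ClearBand→Band F ($926M), AzureWave→Band D ($978M), OrbitCom→Band G ($971M), Solara→Band A ($803M), TerraLink→Band B ($364M) — total 926+978+971+803+364 = $4042M.
Max-entry greedy (repeatedly take the single best remaining cell) gives $3647M, worse by 395.
Next-best assignment: ClearBand→Band D, AzureWave→Band B, OrbitCom→Band G, Solara→Band F, TerraLink→Band A = $3695M.
Checked against all permutations: $4042M is optimal.

Maximum total: $4042M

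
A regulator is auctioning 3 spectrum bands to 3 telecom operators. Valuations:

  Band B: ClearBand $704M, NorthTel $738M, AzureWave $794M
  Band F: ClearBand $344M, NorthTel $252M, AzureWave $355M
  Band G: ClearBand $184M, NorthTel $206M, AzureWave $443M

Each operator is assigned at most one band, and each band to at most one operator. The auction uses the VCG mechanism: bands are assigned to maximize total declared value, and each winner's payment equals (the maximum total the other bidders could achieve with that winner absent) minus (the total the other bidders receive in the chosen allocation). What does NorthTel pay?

Efficient allocation: ClearBand→Band F ($344M), NorthTel→Band B ($738M), AzureWave→Band G ($443M); total welfare W = $1525M.
NorthTel receives Band B at value $738M, so the others get W − 738 = $787M.
Without NorthTel: best allocation of the remaining 2 bidders over all 3 bands is ClearBand→Band B ($704M), AzureWave→Band G ($443M), total $1147M.
VCG payment = (others' best without NorthTel) − (others' welfare with NorthTel) = 1147 − 787 = $360M.

NorthTel pays $360M.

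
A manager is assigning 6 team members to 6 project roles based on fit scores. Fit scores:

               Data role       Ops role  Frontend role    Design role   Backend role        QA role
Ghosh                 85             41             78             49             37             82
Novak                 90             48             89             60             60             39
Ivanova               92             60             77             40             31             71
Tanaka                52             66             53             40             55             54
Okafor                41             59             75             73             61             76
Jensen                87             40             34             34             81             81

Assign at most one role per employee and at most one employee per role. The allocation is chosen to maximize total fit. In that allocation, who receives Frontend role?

This is a one-to-one assignment (maximum-weight bipartite matching).
Optimal: Ghosh→QA role (82 pts), Novak→Frontend role (89 pts), Ivanova→Data role (92 pts), Tanaka→Ops role (66 pts), Okafor→Design role (73 pts), Jensen→Backend role (81 pts) — total 82+89+92+66+73+81 = 483 pts.
Row-greedy (each employee in turn takes its best remaining role) gives 465 pts, worse by 18.
Swapping Jensen↔Okafor (Jensen→Design role 34 pts, Okafor→Backend role 61 pts) loses 59.
No other one-to-one assignment exceeds 483 pts.
Novak's own top role is Data role (90 pts), but forcing Novak→Data role and reassigning the rest optimally gives only 469 pts — worse by 14.

Novak receives Frontend role.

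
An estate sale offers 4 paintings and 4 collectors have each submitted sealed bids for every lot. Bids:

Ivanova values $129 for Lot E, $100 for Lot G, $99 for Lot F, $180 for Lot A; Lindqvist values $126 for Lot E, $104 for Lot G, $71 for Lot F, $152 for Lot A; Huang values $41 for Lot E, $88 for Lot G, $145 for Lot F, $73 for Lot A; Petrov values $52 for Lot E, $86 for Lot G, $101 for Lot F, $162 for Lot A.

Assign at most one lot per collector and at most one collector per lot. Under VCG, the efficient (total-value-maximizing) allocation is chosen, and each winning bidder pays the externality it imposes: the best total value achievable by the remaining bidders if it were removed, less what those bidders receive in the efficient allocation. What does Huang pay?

Huang pays $12.

Efficient allocation: Ivanova→Lot E ($129), Lindqvist→Lot G ($104), Huang→Lot F ($145), Petrov→Lot A ($162); total welfare W = $540.
Huang receives Lot F at value $145, so the others get W − 145 = $395.
Without Huang: best allocation of the remaining 3 bidders over all 4 lots is Ivanova→Lot A ($180), Lindqvist→Lot E ($126), Petrov→Lot F ($101), total $407.
VCG payment = (others' best without Huang) − (others' welfare with Huang) = 407 − 395 = $12.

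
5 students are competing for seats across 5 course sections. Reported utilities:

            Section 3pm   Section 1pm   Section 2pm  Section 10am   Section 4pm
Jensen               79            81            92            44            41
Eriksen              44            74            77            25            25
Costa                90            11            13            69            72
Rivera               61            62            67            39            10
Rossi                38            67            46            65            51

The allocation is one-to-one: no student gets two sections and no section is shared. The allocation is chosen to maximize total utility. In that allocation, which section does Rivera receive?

Rivera receives Section 3pm.

Optimal: Jensen→Section 2pm (92 points), Eriksen→Section 1pm (74 points), Costa→Section 4pm (72 points), Rivera→Section 3pm (61 points), Rossi→Section 10am (65 points) — total 92+74+72+61+65 = 364 points.
Column-greedy (each section in turn goes to its best remaining student) gives 323 points, worse by 41.
Rivera's own top section is Section 2pm (67 points), but forcing Rivera→Section 2pm and reassigning the rest optimally gives only 357 points — worse by 7.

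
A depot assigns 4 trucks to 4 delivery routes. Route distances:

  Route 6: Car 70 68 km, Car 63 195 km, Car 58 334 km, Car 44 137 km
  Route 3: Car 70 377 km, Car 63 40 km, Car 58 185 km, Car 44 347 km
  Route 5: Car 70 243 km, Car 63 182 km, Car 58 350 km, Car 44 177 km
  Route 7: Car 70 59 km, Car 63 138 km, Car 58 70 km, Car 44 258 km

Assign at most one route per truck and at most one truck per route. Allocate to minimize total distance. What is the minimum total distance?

Optimal: Car 70→Route 6 (68 km), Car 63→Route 3 (40 km), Car 58→Route 7 (70 km), Car 44→Route 5 (177 km) — total 68+40+70+177 = 355 km.
Row-greedy (each truck in turn takes its cheapest remaining route) gives 610 km, worse by 255.
Swapping Car 58↔Car 63 (Car 58→Route 3 185 km, Car 63→Route 7 138 km) adds 213.
Checked against all permutations: 355 km is optimal.

Min total: 355 km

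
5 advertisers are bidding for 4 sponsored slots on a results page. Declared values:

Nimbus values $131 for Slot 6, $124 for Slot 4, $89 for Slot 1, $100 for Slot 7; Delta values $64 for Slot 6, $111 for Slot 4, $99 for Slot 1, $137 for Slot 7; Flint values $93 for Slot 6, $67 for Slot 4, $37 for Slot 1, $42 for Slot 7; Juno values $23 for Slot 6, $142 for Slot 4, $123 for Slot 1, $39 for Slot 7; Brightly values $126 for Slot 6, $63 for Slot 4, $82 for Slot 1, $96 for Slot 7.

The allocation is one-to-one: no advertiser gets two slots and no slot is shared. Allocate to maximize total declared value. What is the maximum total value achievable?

Max total: $510

Optimal: Brightly→Slot 6 ($126), Nimbus→Slot 4 ($124), Juno→Slot 1 ($123), Delta→Slot 7 ($137) — total 126+124+123+137 = $510.
Max-entry greedy (repeatedly take the single best remaining cell) gives $492, worse by 18.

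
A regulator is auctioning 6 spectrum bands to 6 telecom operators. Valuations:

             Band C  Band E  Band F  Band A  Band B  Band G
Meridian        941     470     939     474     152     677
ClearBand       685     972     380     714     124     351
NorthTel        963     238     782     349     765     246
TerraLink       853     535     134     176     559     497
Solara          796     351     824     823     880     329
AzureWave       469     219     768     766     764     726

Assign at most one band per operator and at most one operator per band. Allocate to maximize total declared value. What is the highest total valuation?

Optimal: Meridian→Band F ($939M), ClearBand→Band E ($972M), NorthTel→Band B ($765M), TerraLink→Band C ($853M), Solara→Band A ($823M), AzureWave→Band G ($726M) — total 939+972+765+853+823+726 = $5078M.
Max-entry greedy (repeatedly take the single best remaining cell) gives $5017M, worse by 61.
Swapping Meridian↔AzureWave (Meridian→Band G $677M, AzureWave→Band F $768M) loses 220.

Max total: $5078M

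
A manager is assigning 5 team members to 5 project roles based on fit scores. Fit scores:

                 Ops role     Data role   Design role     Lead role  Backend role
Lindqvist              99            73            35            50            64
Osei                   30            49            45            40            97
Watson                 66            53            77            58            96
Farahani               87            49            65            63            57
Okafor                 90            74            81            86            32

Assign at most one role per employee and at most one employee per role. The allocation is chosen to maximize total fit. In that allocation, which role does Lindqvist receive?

Treat this as an assignment problem: match each employee to one role.
Optimal: Lindqvist→Data role (73 pts), Osei→Backend role (97 pts), Watson→Design role (77 pts), Farahani→Ops role (87 pts), Okafor→Lead role (86 pts) — total 73+97+77+87+86 = 420 pts.
Column-greedy (each role in turn goes to its best remaining employee) gives 410 pts, worse by 10.
Next-best assignment: Lindqvist→Ops role, Osei→Backend role, Watson→Design role, Farahani→Lead role, Okafor→Data role = 410 pts.
Lindqvist's own top role is Ops role (99 pts), but forcing Lindqvist→Ops role and reassigning the rest optimally gives only 410 pts — worse by 10.

Lindqvist receives Data role.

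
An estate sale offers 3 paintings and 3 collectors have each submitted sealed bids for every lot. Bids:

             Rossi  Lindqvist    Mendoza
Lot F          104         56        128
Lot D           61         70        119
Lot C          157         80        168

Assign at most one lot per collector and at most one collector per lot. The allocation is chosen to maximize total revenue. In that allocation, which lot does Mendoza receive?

Mendoza receives Lot F.

This is a one-to-one assignment (maximum-weight bipartite matching).
Optimal: Rossi→Lot C ($157), Lindqvist→Lot D ($70), Mendoza→Lot F ($128) — total 157+70+128 = $355.
Max-entry greedy (repeatedly take the single best remaining cell) gives $342, worse by 13.
Next-best assignment: Rossi→Lot F, Lindqvist→Lot D, Mendoza→Lot C = $342.
Swapping Lindqvist↔Mendoza (Lindqvist→Lot F $56, Mendoza→Lot D $119) loses 23.
No other one-to-one assignment exceeds $355.
Mendoza's own top lot is Lot C ($168), but forcing Mendoza→Lot C and reassigning the rest optimally gives only $342 — worse by 13.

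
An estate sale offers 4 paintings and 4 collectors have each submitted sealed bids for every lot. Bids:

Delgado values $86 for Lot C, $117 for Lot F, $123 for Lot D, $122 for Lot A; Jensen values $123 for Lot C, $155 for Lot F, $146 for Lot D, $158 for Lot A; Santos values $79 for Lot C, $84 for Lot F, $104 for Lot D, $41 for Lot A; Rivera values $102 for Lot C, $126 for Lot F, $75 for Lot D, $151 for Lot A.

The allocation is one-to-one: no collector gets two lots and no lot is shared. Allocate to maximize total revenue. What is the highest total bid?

Maximum total: $508

Optimal: Delgado→Lot D ($123), Jensen→Lot F ($155), Santos→Lot C ($79), Rivera→Lot A ($151) — total 123+155+79+151 = $508.
Column-greedy (each lot in turn goes to its best remaining collector) gives $413, worse by 95.
Every other assignment is strictly worse.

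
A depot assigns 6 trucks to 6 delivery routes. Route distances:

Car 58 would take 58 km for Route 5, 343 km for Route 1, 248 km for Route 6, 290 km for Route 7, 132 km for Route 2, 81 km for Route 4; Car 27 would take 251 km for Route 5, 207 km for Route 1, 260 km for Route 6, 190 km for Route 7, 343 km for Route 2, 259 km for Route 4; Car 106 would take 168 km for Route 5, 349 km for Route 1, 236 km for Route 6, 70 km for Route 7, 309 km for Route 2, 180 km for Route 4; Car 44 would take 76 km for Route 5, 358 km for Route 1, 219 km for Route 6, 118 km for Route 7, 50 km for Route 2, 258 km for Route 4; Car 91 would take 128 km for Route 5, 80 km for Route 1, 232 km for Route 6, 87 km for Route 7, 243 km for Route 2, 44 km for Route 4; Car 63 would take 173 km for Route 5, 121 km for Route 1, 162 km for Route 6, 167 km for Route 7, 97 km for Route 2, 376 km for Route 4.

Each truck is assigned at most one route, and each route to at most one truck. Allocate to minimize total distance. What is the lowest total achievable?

Optimal: Car 58→Route 5 (58 km), Car 27→Route 1 (207 km), Car 106→Route 7 (70 km), Car 44→Route 2 (50 km), Car 91→Route 4 (44 km), Car 63→Route 6 (162 km) — total 58+207+70+50+44+162 = 591 km.
Min-entry greedy (repeatedly take the single cheapest remaining cell) gives 603 km, worse by 12.
Swapping Car 91↔Car 27 (Car 91→Route 1 80 km, Car 27→Route 4 259 km) adds 88.

Min total: 591 km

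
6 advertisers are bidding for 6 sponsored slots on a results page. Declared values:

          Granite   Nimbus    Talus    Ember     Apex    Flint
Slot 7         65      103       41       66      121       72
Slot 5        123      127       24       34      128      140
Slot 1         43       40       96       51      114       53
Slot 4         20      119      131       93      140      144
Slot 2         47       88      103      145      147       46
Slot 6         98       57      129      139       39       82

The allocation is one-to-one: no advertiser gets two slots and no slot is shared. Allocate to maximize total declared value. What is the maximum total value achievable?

Max total: $758

Optimal: Granite→Slot 5 ($123), Nimbus→Slot 7 ($103), Talus→Slot 6 ($129), Ember→Slot 2 ($145), Apex→Slot 1 ($114), Flint→Slot 4 ($144) — total 123+103+129+145+114+144 = $758.
Max-entry greedy (repeatedly take the single best remaining cell) gives $718, worse by 40.
Next-best assignment: Granite→Slot 5, Nimbus→Slot 7, Talus→Slot 1, Ember→Slot 6, Apex→Slot 2, Flint→Slot 4 = $752.
Swapping Apex↔Granite (Apex→Slot 5 $128, Granite→Slot 1 $43) loses 66.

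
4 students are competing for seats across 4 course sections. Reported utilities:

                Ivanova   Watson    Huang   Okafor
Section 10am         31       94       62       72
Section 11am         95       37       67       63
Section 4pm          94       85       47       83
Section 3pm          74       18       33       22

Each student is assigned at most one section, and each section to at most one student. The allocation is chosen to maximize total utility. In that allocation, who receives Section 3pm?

Optimal: Ivanova→Section 3pm (74 points), Watson→Section 10am (94 points), Huang→Section 11am (67 points), Okafor→Section 4pm (83 points) — total 74+94+67+83 = 318 points.
Column-greedy (each section in turn goes to its best remaining student) gives 305 points, worse by 13.
Swapping Huang↔Okafor (Huang→Section 4pm 47 points, Okafor→Section 11am 63 points) loses 40.
Ivanova's own top section is Section 11am (95 points), but forcing Ivanova→Section 11am and reassigning the rest optimally gives only 305 points — worse by 13.

Ivanova receives Section 3pm.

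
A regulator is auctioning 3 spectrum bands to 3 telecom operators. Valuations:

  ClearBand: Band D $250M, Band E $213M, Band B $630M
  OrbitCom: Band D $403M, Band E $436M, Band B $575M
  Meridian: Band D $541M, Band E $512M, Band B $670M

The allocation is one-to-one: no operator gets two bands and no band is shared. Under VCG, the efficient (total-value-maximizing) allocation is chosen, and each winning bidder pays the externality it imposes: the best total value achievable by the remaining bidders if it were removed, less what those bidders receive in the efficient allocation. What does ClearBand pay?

Efficient allocation: ClearBand→Band B ($630M), OrbitCom→Band E ($436M), Meridian→Band D ($541M); total welfare W = $1607M.
ClearBand receives Band B at value $630M, so the others get W − 630 = $977M.
Without ClearBand: best allocation of the remaining 2 bidders over all 3 bands is OrbitCom→Band B ($575M), Meridian→Band D ($541M), total $1116M.
VCG payment = (others' best without ClearBand) − (others' welfare with ClearBand) = 1116 − 977 = $139M.

ClearBand pays $139M.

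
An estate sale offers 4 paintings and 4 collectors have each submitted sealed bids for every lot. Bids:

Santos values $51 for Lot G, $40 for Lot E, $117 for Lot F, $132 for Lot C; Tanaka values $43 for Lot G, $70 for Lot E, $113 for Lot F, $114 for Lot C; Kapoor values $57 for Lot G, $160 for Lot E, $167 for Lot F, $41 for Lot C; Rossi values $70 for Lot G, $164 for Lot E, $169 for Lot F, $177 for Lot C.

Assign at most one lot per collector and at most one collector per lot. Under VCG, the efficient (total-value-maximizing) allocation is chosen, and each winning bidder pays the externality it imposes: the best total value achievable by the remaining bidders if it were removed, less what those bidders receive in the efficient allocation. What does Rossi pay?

Efficient allocation: Santos→Lot C ($132), Tanaka→Lot G ($43), Kapoor→Lot F ($167), Rossi→Lot E ($164); total welfare W = $506.
Rossi receives Lot E at value $164, so the others get W − 164 = $342.
Without Rossi: best allocation of the remaining 3 bidders over all 4 lots is Santos→Lot C ($132), Tanaka→Lot F ($113), Kapoor→Lot E ($160), total $405.
VCG payment = (others' best without Rossi) − (others' welfare with Rossi) = 405 − 342 = $63.

Rossi pays $63.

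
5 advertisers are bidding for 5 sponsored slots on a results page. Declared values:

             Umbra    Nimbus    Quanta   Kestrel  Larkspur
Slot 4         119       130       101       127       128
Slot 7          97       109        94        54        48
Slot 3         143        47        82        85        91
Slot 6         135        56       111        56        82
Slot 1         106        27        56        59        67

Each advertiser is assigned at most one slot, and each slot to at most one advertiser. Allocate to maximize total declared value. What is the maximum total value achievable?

Optimal: Umbra→Slot 3 ($143), Nimbus→Slot 7 ($109), Quanta→Slot 6 ($111), Kestrel→Slot 4 ($127), Larkspur→Slot 1 ($67) — total 143+109+111+127+67 = $557.
Next-best assignment: Umbra→Slot 3, Nimbus→Slot 7, Quanta→Slot 6, Kestrel→Slot 1, Larkspur→Slot 4 = $550.
Checked against all permutations: $557 is optimal.

Maximum total: $557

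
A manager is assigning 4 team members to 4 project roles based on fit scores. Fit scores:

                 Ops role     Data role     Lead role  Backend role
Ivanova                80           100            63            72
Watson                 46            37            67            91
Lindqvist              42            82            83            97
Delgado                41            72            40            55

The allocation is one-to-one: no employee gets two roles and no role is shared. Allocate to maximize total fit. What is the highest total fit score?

Optimal: Ivanova→Ops role (80 pts), Watson→Backend role (91 pts), Lindqvist→Lead role (83 pts), Delgado→Data role (72 pts) — total 80+91+83+72 = 326 pts.
Max-entry greedy (repeatedly take the single best remaining cell) gives 305 pts, worse by 21.
Swapping Ivanova↔Lindqvist (Ivanova→Lead role 63 pts, Lindqvist→Ops role 42 pts) loses 58.

Max total: 326 pts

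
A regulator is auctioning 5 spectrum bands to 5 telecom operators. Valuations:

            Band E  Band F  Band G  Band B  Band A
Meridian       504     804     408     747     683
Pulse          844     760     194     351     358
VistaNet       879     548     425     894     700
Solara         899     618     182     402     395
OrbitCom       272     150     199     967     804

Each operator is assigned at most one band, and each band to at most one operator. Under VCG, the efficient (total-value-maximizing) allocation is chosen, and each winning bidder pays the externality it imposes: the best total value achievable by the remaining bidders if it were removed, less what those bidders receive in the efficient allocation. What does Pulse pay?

Efficient allocation: Meridian→Band G ($408M), Pulse→Band F ($760M), VistaNet→Band B ($894M), Solara→Band E ($899M), OrbitCom→Band A ($804M); total welfare W = $3765M.
Pulse receives Band F at value $760M, so the others get W − 760 = $3005M.
Without Pulse: best allocation of the remaining 4 bidders over all 5 bands is Meridian→Band F ($804M), VistaNet→Band B ($894M), Solara→Band E ($899M), OrbitCom→Band A ($804M), total $3401M.
VCG payment = (others' best without Pulse) − (others' welfare with Pulse) = 3401 − 3005 = $396M.

Pulse pays $396M.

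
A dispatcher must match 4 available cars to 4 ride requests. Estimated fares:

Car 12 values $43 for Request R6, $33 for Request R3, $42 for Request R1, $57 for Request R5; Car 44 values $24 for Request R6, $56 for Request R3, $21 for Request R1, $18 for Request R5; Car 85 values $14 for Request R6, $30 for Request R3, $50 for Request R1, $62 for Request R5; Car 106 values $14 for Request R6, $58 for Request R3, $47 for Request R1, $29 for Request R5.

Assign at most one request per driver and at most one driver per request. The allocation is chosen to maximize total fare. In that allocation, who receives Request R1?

Car 106 receives Request R1.

This is a one-to-one assignment (maximum-weight bipartite matching).
Optimal: Car 12→Request R6 ($43), Car 44→Request R3 ($56), Car 85→Request R5 ($62), Car 106→Request R1 ($47) — total 43+56+62+47 = $208.
Row-greedy (each driver in turn takes its best remaining request) gives $177, worse by 31.
Next-best assignment: Car 12→Request R5, Car 44→Request R6, Car 85→Request R1, Car 106→Request R3 = $189.
Checked against all permutations: $208 is optimal.
Car 106's own top request is Request R3 ($58), but forcing Car 106→Request R3 and reassigning the rest optimally gives only $189 — worse by 19.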